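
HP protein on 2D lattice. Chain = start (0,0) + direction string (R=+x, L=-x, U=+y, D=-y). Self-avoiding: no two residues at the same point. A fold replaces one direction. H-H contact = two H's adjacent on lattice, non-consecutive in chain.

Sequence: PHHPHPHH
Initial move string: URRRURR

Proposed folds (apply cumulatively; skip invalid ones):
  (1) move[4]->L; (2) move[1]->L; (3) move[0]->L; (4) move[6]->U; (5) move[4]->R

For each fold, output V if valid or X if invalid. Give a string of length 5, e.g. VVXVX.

Initial: URRRURR -> [(0, 0), (0, 1), (1, 1), (2, 1), (3, 1), (3, 2), (4, 2), (5, 2)]
Fold 1: move[4]->L => URRRLRR INVALID (collision), skipped
Fold 2: move[1]->L => ULRRURR INVALID (collision), skipped
Fold 3: move[0]->L => LRRRURR INVALID (collision), skipped
Fold 4: move[6]->U => URRRURU VALID
Fold 5: move[4]->R => URRRRRU VALID

Answer: XXXVV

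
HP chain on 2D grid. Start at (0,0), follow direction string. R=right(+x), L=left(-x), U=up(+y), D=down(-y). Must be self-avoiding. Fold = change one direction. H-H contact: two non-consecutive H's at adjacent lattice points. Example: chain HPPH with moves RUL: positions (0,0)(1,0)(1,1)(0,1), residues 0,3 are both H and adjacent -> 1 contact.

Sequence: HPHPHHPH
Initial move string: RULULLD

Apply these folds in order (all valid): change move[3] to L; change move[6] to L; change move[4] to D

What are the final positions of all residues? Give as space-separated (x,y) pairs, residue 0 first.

Answer: (0,0) (1,0) (1,1) (0,1) (-1,1) (-1,0) (-2,0) (-3,0)

Derivation:
Initial moves: RULULLD
Fold: move[3]->L => RULLLLD (positions: [(0, 0), (1, 0), (1, 1), (0, 1), (-1, 1), (-2, 1), (-3, 1), (-3, 0)])
Fold: move[6]->L => RULLLLL (positions: [(0, 0), (1, 0), (1, 1), (0, 1), (-1, 1), (-2, 1), (-3, 1), (-4, 1)])
Fold: move[4]->D => RULLDLL (positions: [(0, 0), (1, 0), (1, 1), (0, 1), (-1, 1), (-1, 0), (-2, 0), (-3, 0)])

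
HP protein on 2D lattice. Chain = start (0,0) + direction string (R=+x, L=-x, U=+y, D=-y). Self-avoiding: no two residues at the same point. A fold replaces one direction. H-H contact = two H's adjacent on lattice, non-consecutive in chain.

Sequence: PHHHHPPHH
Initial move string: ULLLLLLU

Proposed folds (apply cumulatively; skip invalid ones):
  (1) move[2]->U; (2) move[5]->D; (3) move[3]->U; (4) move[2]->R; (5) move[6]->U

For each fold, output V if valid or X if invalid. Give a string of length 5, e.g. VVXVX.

Answer: VVVXX

Derivation:
Initial: ULLLLLLU -> [(0, 0), (0, 1), (-1, 1), (-2, 1), (-3, 1), (-4, 1), (-5, 1), (-6, 1), (-6, 2)]
Fold 1: move[2]->U => ULULLLLU VALID
Fold 2: move[5]->D => ULULLDLU VALID
Fold 3: move[3]->U => ULUULDLU VALID
Fold 4: move[2]->R => ULRULDLU INVALID (collision), skipped
Fold 5: move[6]->U => ULUULDUU INVALID (collision), skipped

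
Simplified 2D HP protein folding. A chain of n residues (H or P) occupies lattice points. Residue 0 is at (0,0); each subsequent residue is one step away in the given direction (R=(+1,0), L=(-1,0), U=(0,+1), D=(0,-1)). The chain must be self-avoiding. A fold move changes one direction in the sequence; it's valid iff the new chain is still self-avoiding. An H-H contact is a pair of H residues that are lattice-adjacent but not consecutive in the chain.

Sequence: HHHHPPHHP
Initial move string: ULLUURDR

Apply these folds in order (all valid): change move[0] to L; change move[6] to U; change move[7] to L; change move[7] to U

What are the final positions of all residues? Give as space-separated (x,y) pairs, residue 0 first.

Answer: (0,0) (-1,0) (-2,0) (-3,0) (-3,1) (-3,2) (-2,2) (-2,3) (-2,4)

Derivation:
Initial moves: ULLUURDR
Fold: move[0]->L => LLLUURDR (positions: [(0, 0), (-1, 0), (-2, 0), (-3, 0), (-3, 1), (-3, 2), (-2, 2), (-2, 1), (-1, 1)])
Fold: move[6]->U => LLLUURUR (positions: [(0, 0), (-1, 0), (-2, 0), (-3, 0), (-3, 1), (-3, 2), (-2, 2), (-2, 3), (-1, 3)])
Fold: move[7]->L => LLLUURUL (positions: [(0, 0), (-1, 0), (-2, 0), (-3, 0), (-3, 1), (-3, 2), (-2, 2), (-2, 3), (-3, 3)])
Fold: move[7]->U => LLLUURUU (positions: [(0, 0), (-1, 0), (-2, 0), (-3, 0), (-3, 1), (-3, 2), (-2, 2), (-2, 3), (-2, 4)])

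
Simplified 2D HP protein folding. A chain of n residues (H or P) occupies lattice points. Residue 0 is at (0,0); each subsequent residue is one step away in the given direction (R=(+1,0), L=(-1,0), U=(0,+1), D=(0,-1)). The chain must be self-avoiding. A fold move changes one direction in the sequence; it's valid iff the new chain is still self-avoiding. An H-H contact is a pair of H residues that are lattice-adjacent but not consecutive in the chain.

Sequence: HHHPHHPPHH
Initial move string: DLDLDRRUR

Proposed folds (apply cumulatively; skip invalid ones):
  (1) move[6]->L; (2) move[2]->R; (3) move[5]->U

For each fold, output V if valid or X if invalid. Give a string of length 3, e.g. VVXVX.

Answer: XXX

Derivation:
Initial: DLDLDRRUR -> [(0, 0), (0, -1), (-1, -1), (-1, -2), (-2, -2), (-2, -3), (-1, -3), (0, -3), (0, -2), (1, -2)]
Fold 1: move[6]->L => DLDLDRLUR INVALID (collision), skipped
Fold 2: move[2]->R => DLRLDRRUR INVALID (collision), skipped
Fold 3: move[5]->U => DLDLDURUR INVALID (collision), skipped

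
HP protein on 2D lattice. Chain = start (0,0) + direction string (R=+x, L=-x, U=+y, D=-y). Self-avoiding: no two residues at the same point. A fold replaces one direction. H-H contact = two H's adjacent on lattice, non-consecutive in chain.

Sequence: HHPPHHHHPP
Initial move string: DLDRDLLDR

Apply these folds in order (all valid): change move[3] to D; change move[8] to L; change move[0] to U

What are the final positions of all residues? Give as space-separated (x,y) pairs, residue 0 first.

Initial moves: DLDRDLLDR
Fold: move[3]->D => DLDDDLLDR (positions: [(0, 0), (0, -1), (-1, -1), (-1, -2), (-1, -3), (-1, -4), (-2, -4), (-3, -4), (-3, -5), (-2, -5)])
Fold: move[8]->L => DLDDDLLDL (positions: [(0, 0), (0, -1), (-1, -1), (-1, -2), (-1, -3), (-1, -4), (-2, -4), (-3, -4), (-3, -5), (-4, -5)])
Fold: move[0]->U => ULDDDLLDL (positions: [(0, 0), (0, 1), (-1, 1), (-1, 0), (-1, -1), (-1, -2), (-2, -2), (-3, -2), (-3, -3), (-4, -3)])

Answer: (0,0) (0,1) (-1,1) (-1,0) (-1,-1) (-1,-2) (-2,-2) (-3,-2) (-3,-3) (-4,-3)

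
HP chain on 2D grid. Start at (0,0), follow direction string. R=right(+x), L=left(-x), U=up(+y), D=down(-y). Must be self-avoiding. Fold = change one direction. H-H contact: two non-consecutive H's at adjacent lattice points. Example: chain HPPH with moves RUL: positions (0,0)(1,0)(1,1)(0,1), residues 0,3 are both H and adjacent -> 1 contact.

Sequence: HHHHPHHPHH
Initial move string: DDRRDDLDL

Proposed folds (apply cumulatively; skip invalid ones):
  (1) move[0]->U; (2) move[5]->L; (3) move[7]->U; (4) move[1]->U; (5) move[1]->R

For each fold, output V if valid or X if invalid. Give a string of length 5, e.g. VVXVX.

Answer: XVXXV

Derivation:
Initial: DDRRDDLDL -> [(0, 0), (0, -1), (0, -2), (1, -2), (2, -2), (2, -3), (2, -4), (1, -4), (1, -5), (0, -5)]
Fold 1: move[0]->U => UDRRDDLDL INVALID (collision), skipped
Fold 2: move[5]->L => DDRRDLLDL VALID
Fold 3: move[7]->U => DDRRDLLUL INVALID (collision), skipped
Fold 4: move[1]->U => DURRDLLDL INVALID (collision), skipped
Fold 5: move[1]->R => DRRRDLLDL VALID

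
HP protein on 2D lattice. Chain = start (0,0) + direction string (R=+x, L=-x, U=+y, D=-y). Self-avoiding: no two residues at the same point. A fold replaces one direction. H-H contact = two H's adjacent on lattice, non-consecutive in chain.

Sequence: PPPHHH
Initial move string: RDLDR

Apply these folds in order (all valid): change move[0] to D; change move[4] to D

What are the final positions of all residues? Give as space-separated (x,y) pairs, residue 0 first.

Answer: (0,0) (0,-1) (0,-2) (-1,-2) (-1,-3) (-1,-4)

Derivation:
Initial moves: RDLDR
Fold: move[0]->D => DDLDR (positions: [(0, 0), (0, -1), (0, -2), (-1, -2), (-1, -3), (0, -3)])
Fold: move[4]->D => DDLDD (positions: [(0, 0), (0, -1), (0, -2), (-1, -2), (-1, -3), (-1, -4)])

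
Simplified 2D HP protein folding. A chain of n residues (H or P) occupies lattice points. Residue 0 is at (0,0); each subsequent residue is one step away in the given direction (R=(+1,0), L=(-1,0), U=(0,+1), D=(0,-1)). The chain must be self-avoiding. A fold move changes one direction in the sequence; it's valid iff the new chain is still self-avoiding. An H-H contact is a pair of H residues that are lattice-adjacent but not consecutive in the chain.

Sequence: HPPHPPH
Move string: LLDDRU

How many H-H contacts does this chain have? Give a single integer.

Answer: 1

Derivation:
Positions: [(0, 0), (-1, 0), (-2, 0), (-2, -1), (-2, -2), (-1, -2), (-1, -1)]
H-H contact: residue 3 @(-2,-1) - residue 6 @(-1, -1)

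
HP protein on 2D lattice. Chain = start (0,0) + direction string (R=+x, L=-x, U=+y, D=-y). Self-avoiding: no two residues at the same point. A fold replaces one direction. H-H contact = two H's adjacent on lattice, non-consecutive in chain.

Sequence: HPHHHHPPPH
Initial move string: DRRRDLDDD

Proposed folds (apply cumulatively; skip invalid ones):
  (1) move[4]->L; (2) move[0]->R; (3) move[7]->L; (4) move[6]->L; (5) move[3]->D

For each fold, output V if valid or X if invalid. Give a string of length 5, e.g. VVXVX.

Initial: DRRRDLDDD -> [(0, 0), (0, -1), (1, -1), (2, -1), (3, -1), (3, -2), (2, -2), (2, -3), (2, -4), (2, -5)]
Fold 1: move[4]->L => DRRRLLDDD INVALID (collision), skipped
Fold 2: move[0]->R => RRRRDLDDD VALID
Fold 3: move[7]->L => RRRRDLDLD VALID
Fold 4: move[6]->L => RRRRDLLLD VALID
Fold 5: move[3]->D => RRRDDLLLD VALID

Answer: XVVVV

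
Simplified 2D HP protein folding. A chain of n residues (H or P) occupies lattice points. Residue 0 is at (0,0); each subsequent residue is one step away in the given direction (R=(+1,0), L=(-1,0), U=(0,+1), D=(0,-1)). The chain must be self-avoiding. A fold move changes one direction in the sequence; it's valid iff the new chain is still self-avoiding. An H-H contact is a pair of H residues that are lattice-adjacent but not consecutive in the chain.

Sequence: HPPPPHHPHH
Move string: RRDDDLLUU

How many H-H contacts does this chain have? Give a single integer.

Positions: [(0, 0), (1, 0), (2, 0), (2, -1), (2, -2), (2, -3), (1, -3), (0, -3), (0, -2), (0, -1)]
H-H contact: residue 0 @(0,0) - residue 9 @(0, -1)

Answer: 1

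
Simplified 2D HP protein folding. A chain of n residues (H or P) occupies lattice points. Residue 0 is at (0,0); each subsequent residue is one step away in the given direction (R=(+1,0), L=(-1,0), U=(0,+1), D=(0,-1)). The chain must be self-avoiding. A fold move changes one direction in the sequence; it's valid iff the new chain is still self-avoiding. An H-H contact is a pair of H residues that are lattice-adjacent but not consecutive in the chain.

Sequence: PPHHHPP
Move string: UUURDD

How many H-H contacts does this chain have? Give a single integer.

Answer: 0

Derivation:
Positions: [(0, 0), (0, 1), (0, 2), (0, 3), (1, 3), (1, 2), (1, 1)]
No H-H contacts found.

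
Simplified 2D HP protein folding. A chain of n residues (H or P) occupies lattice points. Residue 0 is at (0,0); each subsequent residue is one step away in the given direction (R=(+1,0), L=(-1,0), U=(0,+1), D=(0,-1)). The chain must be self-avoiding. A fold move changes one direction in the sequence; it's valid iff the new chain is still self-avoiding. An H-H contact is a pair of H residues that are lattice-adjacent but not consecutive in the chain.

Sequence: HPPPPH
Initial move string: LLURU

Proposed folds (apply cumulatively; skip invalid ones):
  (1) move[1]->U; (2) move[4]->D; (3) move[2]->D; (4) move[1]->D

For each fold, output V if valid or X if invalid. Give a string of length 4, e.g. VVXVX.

Answer: VVXX

Derivation:
Initial: LLURU -> [(0, 0), (-1, 0), (-2, 0), (-2, 1), (-1, 1), (-1, 2)]
Fold 1: move[1]->U => LUURU VALID
Fold 2: move[4]->D => LUURD VALID
Fold 3: move[2]->D => LUDRD INVALID (collision), skipped
Fold 4: move[1]->D => LDURD INVALID (collision), skipped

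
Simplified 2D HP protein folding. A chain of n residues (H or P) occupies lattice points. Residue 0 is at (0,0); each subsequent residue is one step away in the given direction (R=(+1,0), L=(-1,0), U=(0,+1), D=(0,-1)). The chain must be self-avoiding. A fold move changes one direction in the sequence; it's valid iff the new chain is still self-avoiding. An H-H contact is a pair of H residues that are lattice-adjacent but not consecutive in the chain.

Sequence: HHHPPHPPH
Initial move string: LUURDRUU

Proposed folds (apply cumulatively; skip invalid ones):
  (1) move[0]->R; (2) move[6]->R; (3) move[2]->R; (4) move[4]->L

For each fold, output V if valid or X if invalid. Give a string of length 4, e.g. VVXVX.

Initial: LUURDRUU -> [(0, 0), (-1, 0), (-1, 1), (-1, 2), (0, 2), (0, 1), (1, 1), (1, 2), (1, 3)]
Fold 1: move[0]->R => RUURDRUU VALID
Fold 2: move[6]->R => RUURDRRU VALID
Fold 3: move[2]->R => RURRDRRU VALID
Fold 4: move[4]->L => RURRLRRU INVALID (collision), skipped

Answer: VVVX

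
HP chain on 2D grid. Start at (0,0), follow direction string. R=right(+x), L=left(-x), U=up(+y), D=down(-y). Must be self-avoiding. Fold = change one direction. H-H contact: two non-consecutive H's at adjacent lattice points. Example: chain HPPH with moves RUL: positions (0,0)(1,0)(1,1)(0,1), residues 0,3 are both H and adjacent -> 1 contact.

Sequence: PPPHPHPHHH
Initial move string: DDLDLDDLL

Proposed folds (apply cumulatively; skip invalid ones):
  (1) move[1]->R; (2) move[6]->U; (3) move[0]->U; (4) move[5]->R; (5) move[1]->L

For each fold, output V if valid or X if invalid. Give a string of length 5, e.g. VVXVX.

Initial: DDLDLDDLL -> [(0, 0), (0, -1), (0, -2), (-1, -2), (-1, -3), (-2, -3), (-2, -4), (-2, -5), (-3, -5), (-4, -5)]
Fold 1: move[1]->R => DRLDLDDLL INVALID (collision), skipped
Fold 2: move[6]->U => DDLDLDULL INVALID (collision), skipped
Fold 3: move[0]->U => UDLDLDDLL INVALID (collision), skipped
Fold 4: move[5]->R => DDLDLRDLL INVALID (collision), skipped
Fold 5: move[1]->L => DLLDLDDLL VALID

Answer: XXXXV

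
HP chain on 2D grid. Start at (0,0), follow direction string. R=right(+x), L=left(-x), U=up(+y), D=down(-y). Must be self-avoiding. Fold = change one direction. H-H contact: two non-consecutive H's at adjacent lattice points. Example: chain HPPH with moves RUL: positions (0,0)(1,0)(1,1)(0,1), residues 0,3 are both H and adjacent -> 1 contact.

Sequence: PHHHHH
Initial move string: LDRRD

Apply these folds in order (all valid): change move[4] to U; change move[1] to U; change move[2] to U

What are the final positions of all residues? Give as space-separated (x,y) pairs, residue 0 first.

Answer: (0,0) (-1,0) (-1,1) (-1,2) (0,2) (0,3)

Derivation:
Initial moves: LDRRD
Fold: move[4]->U => LDRRU (positions: [(0, 0), (-1, 0), (-1, -1), (0, -1), (1, -1), (1, 0)])
Fold: move[1]->U => LURRU (positions: [(0, 0), (-1, 0), (-1, 1), (0, 1), (1, 1), (1, 2)])
Fold: move[2]->U => LUURU (positions: [(0, 0), (-1, 0), (-1, 1), (-1, 2), (0, 2), (0, 3)])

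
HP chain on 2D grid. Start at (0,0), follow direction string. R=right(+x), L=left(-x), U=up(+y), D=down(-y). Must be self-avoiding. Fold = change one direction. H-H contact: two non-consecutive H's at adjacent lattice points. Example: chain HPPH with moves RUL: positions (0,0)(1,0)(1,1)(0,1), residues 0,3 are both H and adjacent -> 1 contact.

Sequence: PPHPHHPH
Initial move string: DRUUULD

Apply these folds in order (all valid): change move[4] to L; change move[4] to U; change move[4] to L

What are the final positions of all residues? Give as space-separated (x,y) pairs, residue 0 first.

Initial moves: DRUUULD
Fold: move[4]->L => DRUULLD (positions: [(0, 0), (0, -1), (1, -1), (1, 0), (1, 1), (0, 1), (-1, 1), (-1, 0)])
Fold: move[4]->U => DRUUULD (positions: [(0, 0), (0, -1), (1, -1), (1, 0), (1, 1), (1, 2), (0, 2), (0, 1)])
Fold: move[4]->L => DRUULLD (positions: [(0, 0), (0, -1), (1, -1), (1, 0), (1, 1), (0, 1), (-1, 1), (-1, 0)])

Answer: (0,0) (0,-1) (1,-1) (1,0) (1,1) (0,1) (-1,1) (-1,0)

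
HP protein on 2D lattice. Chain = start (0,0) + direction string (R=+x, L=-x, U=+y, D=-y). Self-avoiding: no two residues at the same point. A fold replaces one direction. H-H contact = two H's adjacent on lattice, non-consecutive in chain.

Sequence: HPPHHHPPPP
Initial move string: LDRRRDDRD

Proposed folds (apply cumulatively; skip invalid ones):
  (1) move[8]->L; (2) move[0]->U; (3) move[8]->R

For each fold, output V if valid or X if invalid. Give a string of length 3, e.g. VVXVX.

Answer: XXV

Derivation:
Initial: LDRRRDDRD -> [(0, 0), (-1, 0), (-1, -1), (0, -1), (1, -1), (2, -1), (2, -2), (2, -3), (3, -3), (3, -4)]
Fold 1: move[8]->L => LDRRRDDRL INVALID (collision), skipped
Fold 2: move[0]->U => UDRRRDDRD INVALID (collision), skipped
Fold 3: move[8]->R => LDRRRDDRR VALID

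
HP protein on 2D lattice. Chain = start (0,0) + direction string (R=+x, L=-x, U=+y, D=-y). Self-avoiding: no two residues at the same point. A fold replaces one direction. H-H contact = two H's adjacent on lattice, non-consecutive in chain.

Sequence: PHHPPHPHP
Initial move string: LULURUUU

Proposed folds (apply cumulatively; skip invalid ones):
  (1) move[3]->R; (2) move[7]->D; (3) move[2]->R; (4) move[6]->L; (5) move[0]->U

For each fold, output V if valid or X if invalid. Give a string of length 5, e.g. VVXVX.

Initial: LULURUUU -> [(0, 0), (-1, 0), (-1, 1), (-2, 1), (-2, 2), (-1, 2), (-1, 3), (-1, 4), (-1, 5)]
Fold 1: move[3]->R => LULRRUUU INVALID (collision), skipped
Fold 2: move[7]->D => LULURUUD INVALID (collision), skipped
Fold 3: move[2]->R => LURURUUU VALID
Fold 4: move[6]->L => LURURULU VALID
Fold 5: move[0]->U => UURURULU VALID

Answer: XXVVV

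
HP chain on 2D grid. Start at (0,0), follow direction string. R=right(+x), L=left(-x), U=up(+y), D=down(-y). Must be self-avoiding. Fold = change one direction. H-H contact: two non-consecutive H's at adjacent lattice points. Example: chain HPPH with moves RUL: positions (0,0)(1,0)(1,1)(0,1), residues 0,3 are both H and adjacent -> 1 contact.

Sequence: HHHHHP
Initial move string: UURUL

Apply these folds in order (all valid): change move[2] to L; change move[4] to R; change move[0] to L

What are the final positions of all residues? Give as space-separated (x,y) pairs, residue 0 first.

Answer: (0,0) (-1,0) (-1,1) (-2,1) (-2,2) (-1,2)

Derivation:
Initial moves: UURUL
Fold: move[2]->L => UULUL (positions: [(0, 0), (0, 1), (0, 2), (-1, 2), (-1, 3), (-2, 3)])
Fold: move[4]->R => UULUR (positions: [(0, 0), (0, 1), (0, 2), (-1, 2), (-1, 3), (0, 3)])
Fold: move[0]->L => LULUR (positions: [(0, 0), (-1, 0), (-1, 1), (-2, 1), (-2, 2), (-1, 2)])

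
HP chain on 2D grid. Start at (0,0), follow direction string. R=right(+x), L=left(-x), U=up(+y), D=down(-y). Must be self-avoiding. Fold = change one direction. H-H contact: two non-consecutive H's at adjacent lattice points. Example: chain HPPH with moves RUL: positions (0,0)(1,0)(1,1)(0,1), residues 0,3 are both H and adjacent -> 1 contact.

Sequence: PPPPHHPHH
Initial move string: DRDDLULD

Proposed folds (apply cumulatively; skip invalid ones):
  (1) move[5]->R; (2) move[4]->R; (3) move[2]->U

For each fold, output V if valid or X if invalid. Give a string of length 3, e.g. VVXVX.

Initial: DRDDLULD -> [(0, 0), (0, -1), (1, -1), (1, -2), (1, -3), (0, -3), (0, -2), (-1, -2), (-1, -3)]
Fold 1: move[5]->R => DRDDLRLD INVALID (collision), skipped
Fold 2: move[4]->R => DRDDRULD INVALID (collision), skipped
Fold 3: move[2]->U => DRUDLULD INVALID (collision), skipped

Answer: XXX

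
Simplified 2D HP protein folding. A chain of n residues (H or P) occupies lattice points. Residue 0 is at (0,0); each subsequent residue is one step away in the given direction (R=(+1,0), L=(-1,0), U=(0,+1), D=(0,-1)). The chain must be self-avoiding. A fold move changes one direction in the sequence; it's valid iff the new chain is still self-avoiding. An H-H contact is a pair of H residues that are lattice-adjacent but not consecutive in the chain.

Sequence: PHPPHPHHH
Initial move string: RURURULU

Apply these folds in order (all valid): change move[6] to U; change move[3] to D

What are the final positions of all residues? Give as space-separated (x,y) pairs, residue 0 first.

Answer: (0,0) (1,0) (1,1) (2,1) (2,0) (3,0) (3,1) (3,2) (3,3)

Derivation:
Initial moves: RURURULU
Fold: move[6]->U => RURURUUU (positions: [(0, 0), (1, 0), (1, 1), (2, 1), (2, 2), (3, 2), (3, 3), (3, 4), (3, 5)])
Fold: move[3]->D => RURDRUUU (positions: [(0, 0), (1, 0), (1, 1), (2, 1), (2, 0), (3, 0), (3, 1), (3, 2), (3, 3)])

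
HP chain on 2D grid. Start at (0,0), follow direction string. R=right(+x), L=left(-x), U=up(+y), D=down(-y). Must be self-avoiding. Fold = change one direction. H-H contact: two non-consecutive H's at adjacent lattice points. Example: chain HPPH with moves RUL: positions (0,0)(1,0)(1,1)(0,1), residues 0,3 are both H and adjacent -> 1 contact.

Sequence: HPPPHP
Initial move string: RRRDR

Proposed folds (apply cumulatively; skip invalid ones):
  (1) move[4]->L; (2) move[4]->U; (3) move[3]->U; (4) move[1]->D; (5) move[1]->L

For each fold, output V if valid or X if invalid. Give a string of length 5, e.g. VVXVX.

Initial: RRRDR -> [(0, 0), (1, 0), (2, 0), (3, 0), (3, -1), (4, -1)]
Fold 1: move[4]->L => RRRDL VALID
Fold 2: move[4]->U => RRRDU INVALID (collision), skipped
Fold 3: move[3]->U => RRRUL VALID
Fold 4: move[1]->D => RDRUL INVALID (collision), skipped
Fold 5: move[1]->L => RLRUL INVALID (collision), skipped

Answer: VXVXX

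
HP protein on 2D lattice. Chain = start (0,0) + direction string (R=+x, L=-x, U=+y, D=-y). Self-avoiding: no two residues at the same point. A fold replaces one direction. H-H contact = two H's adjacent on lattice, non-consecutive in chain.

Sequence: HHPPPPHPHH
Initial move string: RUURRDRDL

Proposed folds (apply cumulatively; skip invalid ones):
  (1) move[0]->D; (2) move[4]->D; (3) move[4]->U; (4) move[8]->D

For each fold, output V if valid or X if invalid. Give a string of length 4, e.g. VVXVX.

Initial: RUURRDRDL -> [(0, 0), (1, 0), (1, 1), (1, 2), (2, 2), (3, 2), (3, 1), (4, 1), (4, 0), (3, 0)]
Fold 1: move[0]->D => DUURRDRDL INVALID (collision), skipped
Fold 2: move[4]->D => RUURDDRDL VALID
Fold 3: move[4]->U => RUURUDRDL INVALID (collision), skipped
Fold 4: move[8]->D => RUURDDRDD VALID

Answer: XVXV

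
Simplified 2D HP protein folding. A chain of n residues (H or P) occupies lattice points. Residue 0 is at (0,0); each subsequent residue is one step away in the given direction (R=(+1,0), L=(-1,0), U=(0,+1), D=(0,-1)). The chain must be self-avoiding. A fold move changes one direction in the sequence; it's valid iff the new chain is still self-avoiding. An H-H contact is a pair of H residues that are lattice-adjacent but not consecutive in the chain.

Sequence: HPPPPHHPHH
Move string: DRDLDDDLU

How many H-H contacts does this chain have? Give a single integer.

Positions: [(0, 0), (0, -1), (1, -1), (1, -2), (0, -2), (0, -3), (0, -4), (0, -5), (-1, -5), (-1, -4)]
H-H contact: residue 6 @(0,-4) - residue 9 @(-1, -4)

Answer: 1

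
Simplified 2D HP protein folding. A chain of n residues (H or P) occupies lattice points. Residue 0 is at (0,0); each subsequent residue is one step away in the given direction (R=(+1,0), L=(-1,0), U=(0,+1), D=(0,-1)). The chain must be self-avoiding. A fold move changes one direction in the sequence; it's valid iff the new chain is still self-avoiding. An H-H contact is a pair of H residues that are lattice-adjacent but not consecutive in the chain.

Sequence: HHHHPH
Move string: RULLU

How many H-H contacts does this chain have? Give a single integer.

Answer: 1

Derivation:
Positions: [(0, 0), (1, 0), (1, 1), (0, 1), (-1, 1), (-1, 2)]
H-H contact: residue 0 @(0,0) - residue 3 @(0, 1)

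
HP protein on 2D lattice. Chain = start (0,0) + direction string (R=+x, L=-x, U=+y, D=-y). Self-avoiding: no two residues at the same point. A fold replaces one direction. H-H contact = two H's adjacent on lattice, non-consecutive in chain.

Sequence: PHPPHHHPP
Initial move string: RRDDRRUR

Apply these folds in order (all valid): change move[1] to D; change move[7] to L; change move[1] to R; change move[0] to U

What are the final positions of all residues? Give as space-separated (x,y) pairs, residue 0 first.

Initial moves: RRDDRRUR
Fold: move[1]->D => RDDDRRUR (positions: [(0, 0), (1, 0), (1, -1), (1, -2), (1, -3), (2, -3), (3, -3), (3, -2), (4, -2)])
Fold: move[7]->L => RDDDRRUL (positions: [(0, 0), (1, 0), (1, -1), (1, -2), (1, -3), (2, -3), (3, -3), (3, -2), (2, -2)])
Fold: move[1]->R => RRDDRRUL (positions: [(0, 0), (1, 0), (2, 0), (2, -1), (2, -2), (3, -2), (4, -2), (4, -1), (3, -1)])
Fold: move[0]->U => URDDRRUL (positions: [(0, 0), (0, 1), (1, 1), (1, 0), (1, -1), (2, -1), (3, -1), (3, 0), (2, 0)])

Answer: (0,0) (0,1) (1,1) (1,0) (1,-1) (2,-1) (3,-1) (3,0) (2,0)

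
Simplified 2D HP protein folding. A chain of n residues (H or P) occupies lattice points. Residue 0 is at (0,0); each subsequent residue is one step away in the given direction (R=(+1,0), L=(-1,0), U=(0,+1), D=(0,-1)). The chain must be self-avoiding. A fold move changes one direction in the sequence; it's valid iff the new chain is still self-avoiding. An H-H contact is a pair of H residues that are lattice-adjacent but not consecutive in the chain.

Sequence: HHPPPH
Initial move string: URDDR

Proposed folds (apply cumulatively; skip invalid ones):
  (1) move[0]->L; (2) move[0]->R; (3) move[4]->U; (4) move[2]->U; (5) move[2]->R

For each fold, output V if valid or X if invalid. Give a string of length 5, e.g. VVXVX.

Answer: XVXXV

Derivation:
Initial: URDDR -> [(0, 0), (0, 1), (1, 1), (1, 0), (1, -1), (2, -1)]
Fold 1: move[0]->L => LRDDR INVALID (collision), skipped
Fold 2: move[0]->R => RRDDR VALID
Fold 3: move[4]->U => RRDDU INVALID (collision), skipped
Fold 4: move[2]->U => RRUDR INVALID (collision), skipped
Fold 5: move[2]->R => RRRDR VALID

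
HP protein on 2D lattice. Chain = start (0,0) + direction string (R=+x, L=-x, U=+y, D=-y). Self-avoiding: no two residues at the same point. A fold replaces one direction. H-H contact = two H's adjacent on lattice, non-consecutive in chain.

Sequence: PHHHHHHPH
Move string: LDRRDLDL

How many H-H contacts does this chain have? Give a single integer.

Answer: 1

Derivation:
Positions: [(0, 0), (-1, 0), (-1, -1), (0, -1), (1, -1), (1, -2), (0, -2), (0, -3), (-1, -3)]
H-H contact: residue 3 @(0,-1) - residue 6 @(0, -2)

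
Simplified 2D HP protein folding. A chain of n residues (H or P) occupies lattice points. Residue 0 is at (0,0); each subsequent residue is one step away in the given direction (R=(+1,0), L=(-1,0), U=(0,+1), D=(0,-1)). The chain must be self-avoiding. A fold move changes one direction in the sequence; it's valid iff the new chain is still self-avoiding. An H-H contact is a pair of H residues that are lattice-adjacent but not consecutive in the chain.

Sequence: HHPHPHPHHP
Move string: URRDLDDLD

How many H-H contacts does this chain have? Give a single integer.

Answer: 1

Derivation:
Positions: [(0, 0), (0, 1), (1, 1), (2, 1), (2, 0), (1, 0), (1, -1), (1, -2), (0, -2), (0, -3)]
H-H contact: residue 0 @(0,0) - residue 5 @(1, 0)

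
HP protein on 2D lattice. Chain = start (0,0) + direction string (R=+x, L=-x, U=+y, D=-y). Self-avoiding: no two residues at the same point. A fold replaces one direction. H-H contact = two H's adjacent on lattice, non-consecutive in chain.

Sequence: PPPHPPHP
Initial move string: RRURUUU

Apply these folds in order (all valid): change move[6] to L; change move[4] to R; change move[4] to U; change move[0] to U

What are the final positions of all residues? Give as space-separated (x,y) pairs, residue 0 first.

Answer: (0,0) (0,1) (1,1) (1,2) (2,2) (2,3) (2,4) (1,4)

Derivation:
Initial moves: RRURUUU
Fold: move[6]->L => RRURUUL (positions: [(0, 0), (1, 0), (2, 0), (2, 1), (3, 1), (3, 2), (3, 3), (2, 3)])
Fold: move[4]->R => RRURRUL (positions: [(0, 0), (1, 0), (2, 0), (2, 1), (3, 1), (4, 1), (4, 2), (3, 2)])
Fold: move[4]->U => RRURUUL (positions: [(0, 0), (1, 0), (2, 0), (2, 1), (3, 1), (3, 2), (3, 3), (2, 3)])
Fold: move[0]->U => URURUUL (positions: [(0, 0), (0, 1), (1, 1), (1, 2), (2, 2), (2, 3), (2, 4), (1, 4)])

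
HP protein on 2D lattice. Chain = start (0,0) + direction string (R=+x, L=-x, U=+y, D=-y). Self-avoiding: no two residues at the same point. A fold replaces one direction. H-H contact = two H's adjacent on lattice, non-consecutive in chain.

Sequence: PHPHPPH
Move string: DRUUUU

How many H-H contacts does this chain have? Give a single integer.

Positions: [(0, 0), (0, -1), (1, -1), (1, 0), (1, 1), (1, 2), (1, 3)]
No H-H contacts found.

Answer: 0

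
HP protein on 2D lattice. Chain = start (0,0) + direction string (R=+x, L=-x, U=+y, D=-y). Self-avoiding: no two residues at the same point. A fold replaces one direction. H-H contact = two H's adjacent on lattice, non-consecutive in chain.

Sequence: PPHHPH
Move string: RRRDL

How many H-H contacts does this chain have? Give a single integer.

Positions: [(0, 0), (1, 0), (2, 0), (3, 0), (3, -1), (2, -1)]
H-H contact: residue 2 @(2,0) - residue 5 @(2, -1)

Answer: 1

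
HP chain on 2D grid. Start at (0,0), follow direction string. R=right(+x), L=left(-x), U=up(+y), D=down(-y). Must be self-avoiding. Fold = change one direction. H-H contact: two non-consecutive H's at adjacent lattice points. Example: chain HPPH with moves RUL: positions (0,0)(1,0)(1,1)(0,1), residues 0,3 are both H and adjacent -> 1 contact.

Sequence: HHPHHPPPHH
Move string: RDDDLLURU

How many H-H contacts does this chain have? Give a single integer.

Positions: [(0, 0), (1, 0), (1, -1), (1, -2), (1, -3), (0, -3), (-1, -3), (-1, -2), (0, -2), (0, -1)]
H-H contact: residue 0 @(0,0) - residue 9 @(0, -1)
H-H contact: residue 3 @(1,-2) - residue 8 @(0, -2)

Answer: 2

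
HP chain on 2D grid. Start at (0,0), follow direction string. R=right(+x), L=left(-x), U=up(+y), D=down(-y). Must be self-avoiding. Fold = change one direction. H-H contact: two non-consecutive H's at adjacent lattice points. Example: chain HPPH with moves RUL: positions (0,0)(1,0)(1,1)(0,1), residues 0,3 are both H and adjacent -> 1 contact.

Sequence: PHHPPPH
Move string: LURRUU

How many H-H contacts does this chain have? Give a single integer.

Positions: [(0, 0), (-1, 0), (-1, 1), (0, 1), (1, 1), (1, 2), (1, 3)]
No H-H contacts found.

Answer: 0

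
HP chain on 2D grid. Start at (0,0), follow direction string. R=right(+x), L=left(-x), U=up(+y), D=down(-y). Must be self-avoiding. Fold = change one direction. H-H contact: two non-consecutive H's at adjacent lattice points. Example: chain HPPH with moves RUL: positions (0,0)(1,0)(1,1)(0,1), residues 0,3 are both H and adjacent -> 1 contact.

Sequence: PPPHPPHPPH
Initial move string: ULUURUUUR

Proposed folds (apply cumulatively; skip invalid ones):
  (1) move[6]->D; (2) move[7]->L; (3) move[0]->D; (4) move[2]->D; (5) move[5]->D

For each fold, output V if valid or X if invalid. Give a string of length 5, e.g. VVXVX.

Answer: XXVXX

Derivation:
Initial: ULUURUUUR -> [(0, 0), (0, 1), (-1, 1), (-1, 2), (-1, 3), (0, 3), (0, 4), (0, 5), (0, 6), (1, 6)]
Fold 1: move[6]->D => ULUURUDUR INVALID (collision), skipped
Fold 2: move[7]->L => ULUURUULR INVALID (collision), skipped
Fold 3: move[0]->D => DLUURUUUR VALID
Fold 4: move[2]->D => DLDURUUUR INVALID (collision), skipped
Fold 5: move[5]->D => DLUURDUUR INVALID (collision), skipped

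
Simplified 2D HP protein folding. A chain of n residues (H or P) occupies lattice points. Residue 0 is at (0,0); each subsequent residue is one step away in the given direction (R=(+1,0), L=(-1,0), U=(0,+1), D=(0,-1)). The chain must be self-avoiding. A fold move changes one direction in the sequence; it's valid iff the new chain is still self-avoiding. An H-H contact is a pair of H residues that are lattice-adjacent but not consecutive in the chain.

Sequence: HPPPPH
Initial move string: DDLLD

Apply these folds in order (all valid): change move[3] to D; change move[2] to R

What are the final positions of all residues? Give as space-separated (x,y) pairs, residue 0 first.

Answer: (0,0) (0,-1) (0,-2) (1,-2) (1,-3) (1,-4)

Derivation:
Initial moves: DDLLD
Fold: move[3]->D => DDLDD (positions: [(0, 0), (0, -1), (0, -2), (-1, -2), (-1, -3), (-1, -4)])
Fold: move[2]->R => DDRDD (positions: [(0, 0), (0, -1), (0, -2), (1, -2), (1, -3), (1, -4)])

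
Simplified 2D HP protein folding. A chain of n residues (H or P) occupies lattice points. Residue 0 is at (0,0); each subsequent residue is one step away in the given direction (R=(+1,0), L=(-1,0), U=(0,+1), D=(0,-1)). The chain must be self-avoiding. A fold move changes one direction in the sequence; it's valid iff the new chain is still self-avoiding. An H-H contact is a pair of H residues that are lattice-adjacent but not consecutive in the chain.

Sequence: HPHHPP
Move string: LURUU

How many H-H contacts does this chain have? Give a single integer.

Answer: 1

Derivation:
Positions: [(0, 0), (-1, 0), (-1, 1), (0, 1), (0, 2), (0, 3)]
H-H contact: residue 0 @(0,0) - residue 3 @(0, 1)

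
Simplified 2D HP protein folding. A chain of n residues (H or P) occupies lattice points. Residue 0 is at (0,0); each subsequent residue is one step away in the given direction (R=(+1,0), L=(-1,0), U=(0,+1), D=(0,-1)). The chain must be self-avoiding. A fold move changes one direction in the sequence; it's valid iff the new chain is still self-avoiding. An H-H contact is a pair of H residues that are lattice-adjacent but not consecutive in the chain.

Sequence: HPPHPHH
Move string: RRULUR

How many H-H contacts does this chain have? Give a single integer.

Answer: 1

Derivation:
Positions: [(0, 0), (1, 0), (2, 0), (2, 1), (1, 1), (1, 2), (2, 2)]
H-H contact: residue 3 @(2,1) - residue 6 @(2, 2)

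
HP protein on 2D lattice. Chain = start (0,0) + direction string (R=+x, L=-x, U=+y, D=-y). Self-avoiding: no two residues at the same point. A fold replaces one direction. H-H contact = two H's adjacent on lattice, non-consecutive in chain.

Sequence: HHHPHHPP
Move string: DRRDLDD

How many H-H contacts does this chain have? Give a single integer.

Positions: [(0, 0), (0, -1), (1, -1), (2, -1), (2, -2), (1, -2), (1, -3), (1, -4)]
H-H contact: residue 2 @(1,-1) - residue 5 @(1, -2)

Answer: 1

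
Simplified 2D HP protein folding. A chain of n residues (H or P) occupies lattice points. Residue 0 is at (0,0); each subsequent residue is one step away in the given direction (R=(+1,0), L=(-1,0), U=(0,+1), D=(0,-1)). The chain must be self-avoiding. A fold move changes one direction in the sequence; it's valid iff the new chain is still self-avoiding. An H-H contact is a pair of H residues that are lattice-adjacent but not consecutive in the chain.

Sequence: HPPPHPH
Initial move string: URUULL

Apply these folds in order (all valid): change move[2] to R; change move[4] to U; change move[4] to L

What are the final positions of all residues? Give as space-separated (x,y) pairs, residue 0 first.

Answer: (0,0) (0,1) (1,1) (2,1) (2,2) (1,2) (0,2)

Derivation:
Initial moves: URUULL
Fold: move[2]->R => URRULL (positions: [(0, 0), (0, 1), (1, 1), (2, 1), (2, 2), (1, 2), (0, 2)])
Fold: move[4]->U => URRUUL (positions: [(0, 0), (0, 1), (1, 1), (2, 1), (2, 2), (2, 3), (1, 3)])
Fold: move[4]->L => URRULL (positions: [(0, 0), (0, 1), (1, 1), (2, 1), (2, 2), (1, 2), (0, 2)])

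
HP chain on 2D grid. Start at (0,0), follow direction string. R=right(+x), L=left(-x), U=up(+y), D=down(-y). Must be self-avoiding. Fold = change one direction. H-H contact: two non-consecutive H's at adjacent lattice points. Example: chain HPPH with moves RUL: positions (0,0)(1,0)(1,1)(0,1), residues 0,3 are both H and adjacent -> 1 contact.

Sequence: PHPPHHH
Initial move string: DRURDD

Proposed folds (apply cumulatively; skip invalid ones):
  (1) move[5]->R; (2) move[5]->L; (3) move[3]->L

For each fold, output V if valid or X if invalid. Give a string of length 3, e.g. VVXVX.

Answer: VXX

Derivation:
Initial: DRURDD -> [(0, 0), (0, -1), (1, -1), (1, 0), (2, 0), (2, -1), (2, -2)]
Fold 1: move[5]->R => DRURDR VALID
Fold 2: move[5]->L => DRURDL INVALID (collision), skipped
Fold 3: move[3]->L => DRULDR INVALID (collision), skipped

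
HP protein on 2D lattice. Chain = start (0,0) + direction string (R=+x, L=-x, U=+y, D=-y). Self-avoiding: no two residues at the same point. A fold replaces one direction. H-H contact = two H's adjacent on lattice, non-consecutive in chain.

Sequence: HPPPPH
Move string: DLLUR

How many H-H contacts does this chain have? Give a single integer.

Positions: [(0, 0), (0, -1), (-1, -1), (-2, -1), (-2, 0), (-1, 0)]
H-H contact: residue 0 @(0,0) - residue 5 @(-1, 0)

Answer: 1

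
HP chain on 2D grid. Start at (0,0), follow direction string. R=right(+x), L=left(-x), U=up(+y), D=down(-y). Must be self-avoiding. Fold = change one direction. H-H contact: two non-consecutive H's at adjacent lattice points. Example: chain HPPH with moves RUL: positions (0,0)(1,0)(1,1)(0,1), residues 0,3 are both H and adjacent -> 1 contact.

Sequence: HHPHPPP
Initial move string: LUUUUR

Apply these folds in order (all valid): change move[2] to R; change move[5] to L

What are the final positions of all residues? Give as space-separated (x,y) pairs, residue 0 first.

Answer: (0,0) (-1,0) (-1,1) (0,1) (0,2) (0,3) (-1,3)

Derivation:
Initial moves: LUUUUR
Fold: move[2]->R => LURUUR (positions: [(0, 0), (-1, 0), (-1, 1), (0, 1), (0, 2), (0, 3), (1, 3)])
Fold: move[5]->L => LURUUL (positions: [(0, 0), (-1, 0), (-1, 1), (0, 1), (0, 2), (0, 3), (-1, 3)])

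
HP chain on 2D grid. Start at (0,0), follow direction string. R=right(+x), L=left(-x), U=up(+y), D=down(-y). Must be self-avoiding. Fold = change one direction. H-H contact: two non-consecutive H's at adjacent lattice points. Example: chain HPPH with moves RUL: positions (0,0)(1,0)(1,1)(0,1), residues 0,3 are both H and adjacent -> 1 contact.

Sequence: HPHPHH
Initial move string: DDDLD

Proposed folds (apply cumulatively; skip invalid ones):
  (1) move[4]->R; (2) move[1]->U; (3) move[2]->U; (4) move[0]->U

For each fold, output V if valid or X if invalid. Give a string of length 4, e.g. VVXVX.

Initial: DDDLD -> [(0, 0), (0, -1), (0, -2), (0, -3), (-1, -3), (-1, -4)]
Fold 1: move[4]->R => DDDLR INVALID (collision), skipped
Fold 2: move[1]->U => DUDLD INVALID (collision), skipped
Fold 3: move[2]->U => DDULD INVALID (collision), skipped
Fold 4: move[0]->U => UDDLD INVALID (collision), skipped

Answer: XXXX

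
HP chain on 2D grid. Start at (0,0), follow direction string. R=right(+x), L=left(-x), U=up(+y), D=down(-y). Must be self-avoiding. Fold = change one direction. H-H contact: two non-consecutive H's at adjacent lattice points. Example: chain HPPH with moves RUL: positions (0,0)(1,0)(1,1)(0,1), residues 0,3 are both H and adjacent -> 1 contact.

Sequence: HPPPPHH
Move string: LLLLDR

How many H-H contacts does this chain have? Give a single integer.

Positions: [(0, 0), (-1, 0), (-2, 0), (-3, 0), (-4, 0), (-4, -1), (-3, -1)]
No H-H contacts found.

Answer: 0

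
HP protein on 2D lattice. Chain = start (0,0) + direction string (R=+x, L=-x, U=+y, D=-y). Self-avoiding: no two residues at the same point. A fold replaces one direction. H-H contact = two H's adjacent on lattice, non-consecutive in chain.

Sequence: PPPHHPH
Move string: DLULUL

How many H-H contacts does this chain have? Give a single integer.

Answer: 0

Derivation:
Positions: [(0, 0), (0, -1), (-1, -1), (-1, 0), (-2, 0), (-2, 1), (-3, 1)]
No H-H contacts found.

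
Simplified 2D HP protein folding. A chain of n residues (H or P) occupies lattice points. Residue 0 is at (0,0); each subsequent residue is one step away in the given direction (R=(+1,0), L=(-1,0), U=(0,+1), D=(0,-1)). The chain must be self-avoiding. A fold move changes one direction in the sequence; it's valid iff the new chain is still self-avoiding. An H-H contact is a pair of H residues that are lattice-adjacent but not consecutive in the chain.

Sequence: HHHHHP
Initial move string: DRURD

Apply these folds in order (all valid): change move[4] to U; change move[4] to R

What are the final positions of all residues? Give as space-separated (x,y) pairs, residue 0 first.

Initial moves: DRURD
Fold: move[4]->U => DRURU (positions: [(0, 0), (0, -1), (1, -1), (1, 0), (2, 0), (2, 1)])
Fold: move[4]->R => DRURR (positions: [(0, 0), (0, -1), (1, -1), (1, 0), (2, 0), (3, 0)])

Answer: (0,0) (0,-1) (1,-1) (1,0) (2,0) (3,0)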